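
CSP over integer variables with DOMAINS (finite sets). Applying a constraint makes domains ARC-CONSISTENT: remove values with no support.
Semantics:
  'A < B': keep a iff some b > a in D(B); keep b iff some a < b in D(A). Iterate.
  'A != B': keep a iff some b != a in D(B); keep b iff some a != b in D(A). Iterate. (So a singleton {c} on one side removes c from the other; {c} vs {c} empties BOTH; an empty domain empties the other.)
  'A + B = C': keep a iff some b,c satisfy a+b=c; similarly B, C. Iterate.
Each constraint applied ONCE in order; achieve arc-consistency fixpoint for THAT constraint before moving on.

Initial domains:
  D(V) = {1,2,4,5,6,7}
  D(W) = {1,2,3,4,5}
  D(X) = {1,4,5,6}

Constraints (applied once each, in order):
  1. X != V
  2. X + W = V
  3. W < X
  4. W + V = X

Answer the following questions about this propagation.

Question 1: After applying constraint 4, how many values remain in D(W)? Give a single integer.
Answer: 4

Derivation:
Constraint 1 (X != V) on D(X)={1,4,5,6} D(V)={1,2,4,5,6,7}: no change
Constraint 2 (X + W = V) on D(X)={1,4,5,6} D(W)={1,2,3,4,5} D(V)={1,2,4,5,6,7}: V {1,2,4,5,6,7}->{2,4,5,6,7}
Constraint 3 (W < X) on D(W)={1,2,3,4,5} D(X)={1,4,5,6}: X {1,4,5,6}->{4,5,6}
Constraint 4 (W + V = X) on D(W)={1,2,3,4,5} D(V)={2,4,5,6,7} D(X)={4,5,6}: W {1,2,3,4,5}->{1,2,3,4}; V {2,4,5,6,7}->{2,4,5}
So after constraint 4: D(W)={1,2,3,4}, size = 4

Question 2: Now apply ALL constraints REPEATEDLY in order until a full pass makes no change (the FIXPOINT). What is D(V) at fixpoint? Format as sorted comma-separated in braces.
pass 0 (initial): D(V)={1,2,4,5,6,7}
pass 1: V {1,2,4,5,6,7}->{2,4,5}; W {1,2,3,4,5}->{1,2,3,4}; X {1,4,5,6}->{4,5,6}
pass 2: V {2,4,5}->{}; W {1,2,3,4}->{}; X {4,5,6}->{}
pass 3: no change
Fixpoint after 3 passes: D(V) = {}

Answer: {}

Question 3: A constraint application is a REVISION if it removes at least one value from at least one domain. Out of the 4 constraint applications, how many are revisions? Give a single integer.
Constraint 1 (X != V) on D(X)={1,4,5,6} D(V)={1,2,4,5,6,7}: no change => not a revision
Constraint 2 (X + W = V) on D(X)={1,4,5,6} D(W)={1,2,3,4,5} D(V)={1,2,4,5,6,7}: V {1,2,4,5,6,7}->{2,4,5,6,7} => REVISION
Constraint 3 (W < X) on D(W)={1,2,3,4,5} D(X)={1,4,5,6}: X {1,4,5,6}->{4,5,6} => REVISION
Constraint 4 (W + V = X) on D(W)={1,2,3,4,5} D(V)={2,4,5,6,7} D(X)={4,5,6}: W {1,2,3,4,5}->{1,2,3,4}; V {2,4,5,6,7}->{2,4,5} => REVISION
Total revisions = 3

Answer: 3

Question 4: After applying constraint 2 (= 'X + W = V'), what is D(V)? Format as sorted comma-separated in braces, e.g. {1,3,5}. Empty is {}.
Constraint 1 (X != V) on D(X)={1,4,5,6} D(V)={1,2,4,5,6,7}: no change
Constraint 2 (X + W = V) on D(X)={1,4,5,6} D(W)={1,2,3,4,5} D(V)={1,2,4,5,6,7}: V {1,2,4,5,6,7}->{2,4,5,6,7}
So after constraint 2: D(V) = {2,4,5,6,7}

Answer: {2,4,5,6,7}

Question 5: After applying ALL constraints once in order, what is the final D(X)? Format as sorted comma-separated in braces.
Constraint 1 (X != V) on D(X)={1,4,5,6} D(V)={1,2,4,5,6,7}: no change
Constraint 2 (X + W = V) on D(X)={1,4,5,6} D(W)={1,2,3,4,5} D(V)={1,2,4,5,6,7}: V {1,2,4,5,6,7}->{2,4,5,6,7}
Constraint 3 (W < X) on D(W)={1,2,3,4,5} D(X)={1,4,5,6}: X {1,4,5,6}->{4,5,6}
Constraint 4 (W + V = X) on D(W)={1,2,3,4,5} D(V)={2,4,5,6,7} D(X)={4,5,6}: W {1,2,3,4,5}->{1,2,3,4}; V {2,4,5,6,7}->{2,4,5}
So after all 4 constraints: D(X) = {4,5,6}

Answer: {4,5,6}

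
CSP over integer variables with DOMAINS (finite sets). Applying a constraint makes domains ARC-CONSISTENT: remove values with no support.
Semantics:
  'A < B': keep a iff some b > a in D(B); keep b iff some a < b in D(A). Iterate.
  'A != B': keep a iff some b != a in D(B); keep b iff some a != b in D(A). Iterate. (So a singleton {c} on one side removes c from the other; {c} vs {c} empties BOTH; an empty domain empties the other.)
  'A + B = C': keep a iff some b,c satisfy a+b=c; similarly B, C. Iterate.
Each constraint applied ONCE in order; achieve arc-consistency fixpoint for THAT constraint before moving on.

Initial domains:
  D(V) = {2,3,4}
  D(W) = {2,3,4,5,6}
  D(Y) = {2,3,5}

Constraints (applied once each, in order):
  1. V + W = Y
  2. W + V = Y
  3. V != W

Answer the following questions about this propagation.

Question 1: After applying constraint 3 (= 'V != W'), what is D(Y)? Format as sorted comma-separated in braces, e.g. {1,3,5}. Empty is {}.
Constraint 1 (V + W = Y) on D(V)={2,3,4} D(W)={2,3,4,5,6} D(Y)={2,3,5}: V {2,3,4}->{2,3}; W {2,3,4,5,6}->{2,3}; Y {2,3,5}->{5}
Constraint 2 (W + V = Y) on D(W)={2,3} D(V)={2,3} D(Y)={5}: no change
Constraint 3 (V != W) on D(V)={2,3} D(W)={2,3}: no change
So after constraint 3: D(Y) = {5}

Answer: {5}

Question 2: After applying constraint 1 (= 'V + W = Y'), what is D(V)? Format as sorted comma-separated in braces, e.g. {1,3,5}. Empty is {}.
Constraint 1 (V + W = Y) on D(V)={2,3,4} D(W)={2,3,4,5,6} D(Y)={2,3,5}: V {2,3,4}->{2,3}; W {2,3,4,5,6}->{2,3}; Y {2,3,5}->{5}
So after constraint 1: D(V) = {2,3}

Answer: {2,3}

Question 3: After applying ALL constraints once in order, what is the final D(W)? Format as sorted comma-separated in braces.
Constraint 1 (V + W = Y) on D(V)={2,3,4} D(W)={2,3,4,5,6} D(Y)={2,3,5}: V {2,3,4}->{2,3}; W {2,3,4,5,6}->{2,3}; Y {2,3,5}->{5}
Constraint 2 (W + V = Y) on D(W)={2,3} D(V)={2,3} D(Y)={5}: no change
Constraint 3 (V != W) on D(V)={2,3} D(W)={2,3}: no change
So after all 3 constraints: D(W) = {2,3}

Answer: {2,3}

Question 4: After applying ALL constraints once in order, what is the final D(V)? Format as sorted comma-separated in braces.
Constraint 1 (V + W = Y) on D(V)={2,3,4} D(W)={2,3,4,5,6} D(Y)={2,3,5}: V {2,3,4}->{2,3}; W {2,3,4,5,6}->{2,3}; Y {2,3,5}->{5}
Constraint 2 (W + V = Y) on D(W)={2,3} D(V)={2,3} D(Y)={5}: no change
Constraint 3 (V != W) on D(V)={2,3} D(W)={2,3}: no change
So after all 3 constraints: D(V) = {2,3}

Answer: {2,3}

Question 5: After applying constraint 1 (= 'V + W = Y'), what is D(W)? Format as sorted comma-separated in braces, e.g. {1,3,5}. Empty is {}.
Constraint 1 (V + W = Y) on D(V)={2,3,4} D(W)={2,3,4,5,6} D(Y)={2,3,5}: V {2,3,4}->{2,3}; W {2,3,4,5,6}->{2,3}; Y {2,3,5}->{5}
So after constraint 1: D(W) = {2,3}

Answer: {2,3}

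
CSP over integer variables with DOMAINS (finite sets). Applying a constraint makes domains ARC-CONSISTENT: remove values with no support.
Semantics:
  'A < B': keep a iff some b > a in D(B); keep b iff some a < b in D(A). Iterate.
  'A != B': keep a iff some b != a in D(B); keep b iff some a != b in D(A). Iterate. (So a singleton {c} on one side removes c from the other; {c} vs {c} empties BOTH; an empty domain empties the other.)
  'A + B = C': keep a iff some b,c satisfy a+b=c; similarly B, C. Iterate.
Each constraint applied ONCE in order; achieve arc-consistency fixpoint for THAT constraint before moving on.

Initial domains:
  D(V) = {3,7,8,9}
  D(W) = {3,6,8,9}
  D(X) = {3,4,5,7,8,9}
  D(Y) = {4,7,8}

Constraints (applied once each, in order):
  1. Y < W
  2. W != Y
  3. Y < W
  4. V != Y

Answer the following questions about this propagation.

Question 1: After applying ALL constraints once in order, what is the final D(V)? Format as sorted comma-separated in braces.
Constraint 1 (Y < W) on D(Y)={4,7,8} D(W)={3,6,8,9}: W {3,6,8,9}->{6,8,9}
Constraint 2 (W != Y) on D(W)={6,8,9} D(Y)={4,7,8}: no change
Constraint 3 (Y < W) on D(Y)={4,7,8} D(W)={6,8,9}: no change
Constraint 4 (V != Y) on D(V)={3,7,8,9} D(Y)={4,7,8}: no change
So after all 4 constraints: D(V) = {3,7,8,9}

Answer: {3,7,8,9}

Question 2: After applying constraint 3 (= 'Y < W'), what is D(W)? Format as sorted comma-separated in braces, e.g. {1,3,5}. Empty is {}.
Answer: {6,8,9}

Derivation:
Constraint 1 (Y < W) on D(Y)={4,7,8} D(W)={3,6,8,9}: W {3,6,8,9}->{6,8,9}
Constraint 2 (W != Y) on D(W)={6,8,9} D(Y)={4,7,8}: no change
Constraint 3 (Y < W) on D(Y)={4,7,8} D(W)={6,8,9}: no change
So after constraint 3: D(W) = {6,8,9}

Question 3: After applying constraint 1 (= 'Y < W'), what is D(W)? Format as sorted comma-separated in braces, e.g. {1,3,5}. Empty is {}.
Constraint 1 (Y < W) on D(Y)={4,7,8} D(W)={3,6,8,9}: W {3,6,8,9}->{6,8,9}
So after constraint 1: D(W) = {6,8,9}

Answer: {6,8,9}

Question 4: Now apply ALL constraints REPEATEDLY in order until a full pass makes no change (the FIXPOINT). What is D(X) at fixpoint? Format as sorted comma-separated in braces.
pass 0 (initial): D(X)={3,4,5,7,8,9}
pass 1: W {3,6,8,9}->{6,8,9}
pass 2: no change
Fixpoint after 2 passes: D(X) = {3,4,5,7,8,9}

Answer: {3,4,5,7,8,9}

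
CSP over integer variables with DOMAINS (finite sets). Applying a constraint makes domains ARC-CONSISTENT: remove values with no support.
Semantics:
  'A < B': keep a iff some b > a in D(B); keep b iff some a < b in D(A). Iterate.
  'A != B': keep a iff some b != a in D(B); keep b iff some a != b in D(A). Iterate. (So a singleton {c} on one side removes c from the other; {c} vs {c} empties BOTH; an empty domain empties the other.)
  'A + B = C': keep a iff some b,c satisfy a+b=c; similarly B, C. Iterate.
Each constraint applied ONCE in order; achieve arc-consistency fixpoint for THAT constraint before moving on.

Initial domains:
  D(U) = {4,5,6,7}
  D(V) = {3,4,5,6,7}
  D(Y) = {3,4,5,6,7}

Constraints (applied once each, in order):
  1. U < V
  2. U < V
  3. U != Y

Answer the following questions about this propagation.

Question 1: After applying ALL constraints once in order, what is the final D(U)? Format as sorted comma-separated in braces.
Answer: {4,5,6}

Derivation:
Constraint 1 (U < V) on D(U)={4,5,6,7} D(V)={3,4,5,6,7}: U {4,5,6,7}->{4,5,6}; V {3,4,5,6,7}->{5,6,7}
Constraint 2 (U < V) on D(U)={4,5,6} D(V)={5,6,7}: no change
Constraint 3 (U != Y) on D(U)={4,5,6} D(Y)={3,4,5,6,7}: no change
So after all 3 constraints: D(U) = {4,5,6}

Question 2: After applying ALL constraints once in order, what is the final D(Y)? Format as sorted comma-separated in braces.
Answer: {3,4,5,6,7}

Derivation:
Constraint 1 (U < V) on D(U)={4,5,6,7} D(V)={3,4,5,6,7}: U {4,5,6,7}->{4,5,6}; V {3,4,5,6,7}->{5,6,7}
Constraint 2 (U < V) on D(U)={4,5,6} D(V)={5,6,7}: no change
Constraint 3 (U != Y) on D(U)={4,5,6} D(Y)={3,4,5,6,7}: no change
So after all 3 constraints: D(Y) = {3,4,5,6,7}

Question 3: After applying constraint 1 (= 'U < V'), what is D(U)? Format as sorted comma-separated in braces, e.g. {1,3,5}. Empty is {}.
Answer: {4,5,6}

Derivation:
Constraint 1 (U < V) on D(U)={4,5,6,7} D(V)={3,4,5,6,7}: U {4,5,6,7}->{4,5,6}; V {3,4,5,6,7}->{5,6,7}
So after constraint 1: D(U) = {4,5,6}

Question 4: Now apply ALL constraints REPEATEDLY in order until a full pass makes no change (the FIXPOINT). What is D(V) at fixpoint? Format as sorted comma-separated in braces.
Answer: {5,6,7}

Derivation:
pass 0 (initial): D(V)={3,4,5,6,7}
pass 1: U {4,5,6,7}->{4,5,6}; V {3,4,5,6,7}->{5,6,7}
pass 2: no change
Fixpoint after 2 passes: D(V) = {5,6,7}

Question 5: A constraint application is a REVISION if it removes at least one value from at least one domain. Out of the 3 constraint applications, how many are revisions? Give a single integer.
Constraint 1 (U < V) on D(U)={4,5,6,7} D(V)={3,4,5,6,7}: U {4,5,6,7}->{4,5,6}; V {3,4,5,6,7}->{5,6,7} => REVISION
Constraint 2 (U < V) on D(U)={4,5,6} D(V)={5,6,7}: no change => not a revision
Constraint 3 (U != Y) on D(U)={4,5,6} D(Y)={3,4,5,6,7}: no change => not a revision
Total revisions = 1

Answer: 1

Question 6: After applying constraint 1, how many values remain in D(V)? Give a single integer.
Answer: 3

Derivation:
Constraint 1 (U < V) on D(U)={4,5,6,7} D(V)={3,4,5,6,7}: U {4,5,6,7}->{4,5,6}; V {3,4,5,6,7}->{5,6,7}
So after constraint 1: D(V)={5,6,7}, size = 3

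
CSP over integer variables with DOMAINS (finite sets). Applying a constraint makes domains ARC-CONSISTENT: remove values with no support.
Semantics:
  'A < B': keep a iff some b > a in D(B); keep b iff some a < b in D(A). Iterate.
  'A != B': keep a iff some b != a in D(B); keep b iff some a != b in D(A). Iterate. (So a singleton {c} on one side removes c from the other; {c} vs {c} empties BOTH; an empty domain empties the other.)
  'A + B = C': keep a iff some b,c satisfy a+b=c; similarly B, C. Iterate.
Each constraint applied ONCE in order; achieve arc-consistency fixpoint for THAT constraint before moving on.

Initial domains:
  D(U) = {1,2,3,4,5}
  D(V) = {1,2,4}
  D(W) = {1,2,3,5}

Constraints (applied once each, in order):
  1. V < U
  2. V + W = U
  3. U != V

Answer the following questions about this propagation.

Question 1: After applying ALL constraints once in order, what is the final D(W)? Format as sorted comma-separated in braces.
Constraint 1 (V < U) on D(V)={1,2,4} D(U)={1,2,3,4,5}: U {1,2,3,4,5}->{2,3,4,5}
Constraint 2 (V + W = U) on D(V)={1,2,4} D(W)={1,2,3,5} D(U)={2,3,4,5}: W {1,2,3,5}->{1,2,3}
Constraint 3 (U != V) on D(U)={2,3,4,5} D(V)={1,2,4}: no change
So after all 3 constraints: D(W) = {1,2,3}

Answer: {1,2,3}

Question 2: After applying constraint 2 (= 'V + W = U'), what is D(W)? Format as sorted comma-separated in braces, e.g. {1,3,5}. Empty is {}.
Constraint 1 (V < U) on D(V)={1,2,4} D(U)={1,2,3,4,5}: U {1,2,3,4,5}->{2,3,4,5}
Constraint 2 (V + W = U) on D(V)={1,2,4} D(W)={1,2,3,5} D(U)={2,3,4,5}: W {1,2,3,5}->{1,2,3}
So after constraint 2: D(W) = {1,2,3}

Answer: {1,2,3}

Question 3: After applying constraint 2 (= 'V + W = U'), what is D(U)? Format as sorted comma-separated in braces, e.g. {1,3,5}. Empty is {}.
Constraint 1 (V < U) on D(V)={1,2,4} D(U)={1,2,3,4,5}: U {1,2,3,4,5}->{2,3,4,5}
Constraint 2 (V + W = U) on D(V)={1,2,4} D(W)={1,2,3,5} D(U)={2,3,4,5}: W {1,2,3,5}->{1,2,3}
So after constraint 2: D(U) = {2,3,4,5}

Answer: {2,3,4,5}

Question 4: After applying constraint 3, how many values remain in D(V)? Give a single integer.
Constraint 1 (V < U) on D(V)={1,2,4} D(U)={1,2,3,4,5}: U {1,2,3,4,5}->{2,3,4,5}
Constraint 2 (V + W = U) on D(V)={1,2,4} D(W)={1,2,3,5} D(U)={2,3,4,5}: W {1,2,3,5}->{1,2,3}
Constraint 3 (U != V) on D(U)={2,3,4,5} D(V)={1,2,4}: no change
So after constraint 3: D(V)={1,2,4}, size = 3

Answer: 3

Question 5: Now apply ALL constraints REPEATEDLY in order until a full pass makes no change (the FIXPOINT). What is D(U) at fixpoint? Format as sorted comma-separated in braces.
Answer: {2,3,4,5}

Derivation:
pass 0 (initial): D(U)={1,2,3,4,5}
pass 1: U {1,2,3,4,5}->{2,3,4,5}; W {1,2,3,5}->{1,2,3}
pass 2: no change
Fixpoint after 2 passes: D(U) = {2,3,4,5}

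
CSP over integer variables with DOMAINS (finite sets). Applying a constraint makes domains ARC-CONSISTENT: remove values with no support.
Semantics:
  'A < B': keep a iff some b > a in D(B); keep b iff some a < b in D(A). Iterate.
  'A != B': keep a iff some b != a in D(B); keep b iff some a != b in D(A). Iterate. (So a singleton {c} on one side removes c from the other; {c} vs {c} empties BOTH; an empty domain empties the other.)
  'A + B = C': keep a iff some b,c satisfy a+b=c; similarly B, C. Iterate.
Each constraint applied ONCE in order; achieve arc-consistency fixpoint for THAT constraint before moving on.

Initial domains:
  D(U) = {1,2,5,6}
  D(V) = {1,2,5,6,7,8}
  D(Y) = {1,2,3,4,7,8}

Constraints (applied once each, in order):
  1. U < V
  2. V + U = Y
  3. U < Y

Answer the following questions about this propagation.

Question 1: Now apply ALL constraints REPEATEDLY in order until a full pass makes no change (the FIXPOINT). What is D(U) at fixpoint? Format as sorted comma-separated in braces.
pass 0 (initial): D(U)={1,2,5,6}
pass 1: V {1,2,5,6,7,8}->{2,5,6,7}; Y {1,2,3,4,7,8}->{3,4,7,8}
pass 2: no change
Fixpoint after 2 passes: D(U) = {1,2,5,6}

Answer: {1,2,5,6}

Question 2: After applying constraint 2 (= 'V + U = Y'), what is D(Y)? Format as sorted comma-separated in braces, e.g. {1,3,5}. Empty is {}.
Constraint 1 (U < V) on D(U)={1,2,5,6} D(V)={1,2,5,6,7,8}: V {1,2,5,6,7,8}->{2,5,6,7,8}
Constraint 2 (V + U = Y) on D(V)={2,5,6,7,8} D(U)={1,2,5,6} D(Y)={1,2,3,4,7,8}: V {2,5,6,7,8}->{2,5,6,7}; Y {1,2,3,4,7,8}->{3,4,7,8}
So after constraint 2: D(Y) = {3,4,7,8}

Answer: {3,4,7,8}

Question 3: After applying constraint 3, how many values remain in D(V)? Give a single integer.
Answer: 4

Derivation:
Constraint 1 (U < V) on D(U)={1,2,5,6} D(V)={1,2,5,6,7,8}: V {1,2,5,6,7,8}->{2,5,6,7,8}
Constraint 2 (V + U = Y) on D(V)={2,5,6,7,8} D(U)={1,2,5,6} D(Y)={1,2,3,4,7,8}: V {2,5,6,7,8}->{2,5,6,7}; Y {1,2,3,4,7,8}->{3,4,7,8}
Constraint 3 (U < Y) on D(U)={1,2,5,6} D(Y)={3,4,7,8}: no change
So after constraint 3: D(V)={2,5,6,7}, size = 4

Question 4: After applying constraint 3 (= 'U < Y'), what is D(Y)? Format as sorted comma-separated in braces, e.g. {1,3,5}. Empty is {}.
Answer: {3,4,7,8}

Derivation:
Constraint 1 (U < V) on D(U)={1,2,5,6} D(V)={1,2,5,6,7,8}: V {1,2,5,6,7,8}->{2,5,6,7,8}
Constraint 2 (V + U = Y) on D(V)={2,5,6,7,8} D(U)={1,2,5,6} D(Y)={1,2,3,4,7,8}: V {2,5,6,7,8}->{2,5,6,7}; Y {1,2,3,4,7,8}->{3,4,7,8}
Constraint 3 (U < Y) on D(U)={1,2,5,6} D(Y)={3,4,7,8}: no change
So after constraint 3: D(Y) = {3,4,7,8}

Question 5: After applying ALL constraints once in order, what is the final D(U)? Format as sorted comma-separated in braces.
Answer: {1,2,5,6}

Derivation:
Constraint 1 (U < V) on D(U)={1,2,5,6} D(V)={1,2,5,6,7,8}: V {1,2,5,6,7,8}->{2,5,6,7,8}
Constraint 2 (V + U = Y) on D(V)={2,5,6,7,8} D(U)={1,2,5,6} D(Y)={1,2,3,4,7,8}: V {2,5,6,7,8}->{2,5,6,7}; Y {1,2,3,4,7,8}->{3,4,7,8}
Constraint 3 (U < Y) on D(U)={1,2,5,6} D(Y)={3,4,7,8}: no change
So after all 3 constraints: D(U) = {1,2,5,6}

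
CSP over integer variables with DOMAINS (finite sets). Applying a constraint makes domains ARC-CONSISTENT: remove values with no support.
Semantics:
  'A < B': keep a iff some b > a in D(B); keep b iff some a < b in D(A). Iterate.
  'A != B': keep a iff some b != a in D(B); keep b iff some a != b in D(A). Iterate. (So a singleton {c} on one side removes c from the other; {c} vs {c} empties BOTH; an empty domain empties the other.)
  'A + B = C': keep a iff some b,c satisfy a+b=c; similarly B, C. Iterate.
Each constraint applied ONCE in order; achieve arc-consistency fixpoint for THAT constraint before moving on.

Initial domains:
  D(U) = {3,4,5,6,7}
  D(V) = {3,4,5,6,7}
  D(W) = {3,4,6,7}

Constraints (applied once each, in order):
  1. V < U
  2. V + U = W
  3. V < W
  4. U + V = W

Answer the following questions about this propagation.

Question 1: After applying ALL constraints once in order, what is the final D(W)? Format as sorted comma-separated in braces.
Constraint 1 (V < U) on D(V)={3,4,5,6,7} D(U)={3,4,5,6,7}: V {3,4,5,6,7}->{3,4,5,6}; U {3,4,5,6,7}->{4,5,6,7}
Constraint 2 (V + U = W) on D(V)={3,4,5,6} D(U)={4,5,6,7} D(W)={3,4,6,7}: V {3,4,5,6}->{3}; U {4,5,6,7}->{4}; W {3,4,6,7}->{7}
Constraint 3 (V < W) on D(V)={3} D(W)={7}: no change
Constraint 4 (U + V = W) on D(U)={4} D(V)={3} D(W)={7}: no change
So after all 4 constraints: D(W) = {7}

Answer: {7}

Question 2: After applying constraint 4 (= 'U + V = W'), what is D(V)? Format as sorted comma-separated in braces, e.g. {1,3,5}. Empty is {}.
Answer: {3}

Derivation:
Constraint 1 (V < U) on D(V)={3,4,5,6,7} D(U)={3,4,5,6,7}: V {3,4,5,6,7}->{3,4,5,6}; U {3,4,5,6,7}->{4,5,6,7}
Constraint 2 (V + U = W) on D(V)={3,4,5,6} D(U)={4,5,6,7} D(W)={3,4,6,7}: V {3,4,5,6}->{3}; U {4,5,6,7}->{4}; W {3,4,6,7}->{7}
Constraint 3 (V < W) on D(V)={3} D(W)={7}: no change
Constraint 4 (U + V = W) on D(U)={4} D(V)={3} D(W)={7}: no change
So after constraint 4: D(V) = {3}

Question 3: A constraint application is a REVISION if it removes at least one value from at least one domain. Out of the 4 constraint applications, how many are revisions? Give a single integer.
Constraint 1 (V < U) on D(V)={3,4,5,6,7} D(U)={3,4,5,6,7}: V {3,4,5,6,7}->{3,4,5,6}; U {3,4,5,6,7}->{4,5,6,7} => REVISION
Constraint 2 (V + U = W) on D(V)={3,4,5,6} D(U)={4,5,6,7} D(W)={3,4,6,7}: V {3,4,5,6}->{3}; U {4,5,6,7}->{4}; W {3,4,6,7}->{7} => REVISION
Constraint 3 (V < W) on D(V)={3} D(W)={7}: no change => not a revision
Constraint 4 (U + V = W) on D(U)={4} D(V)={3} D(W)={7}: no change => not a revision
Total revisions = 2

Answer: 2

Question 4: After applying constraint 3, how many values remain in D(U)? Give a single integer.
Answer: 1

Derivation:
Constraint 1 (V < U) on D(V)={3,4,5,6,7} D(U)={3,4,5,6,7}: V {3,4,5,6,7}->{3,4,5,6}; U {3,4,5,6,7}->{4,5,6,7}
Constraint 2 (V + U = W) on D(V)={3,4,5,6} D(U)={4,5,6,7} D(W)={3,4,6,7}: V {3,4,5,6}->{3}; U {4,5,6,7}->{4}; W {3,4,6,7}->{7}
Constraint 3 (V < W) on D(V)={3} D(W)={7}: no change
So after constraint 3: D(U)={4}, size = 1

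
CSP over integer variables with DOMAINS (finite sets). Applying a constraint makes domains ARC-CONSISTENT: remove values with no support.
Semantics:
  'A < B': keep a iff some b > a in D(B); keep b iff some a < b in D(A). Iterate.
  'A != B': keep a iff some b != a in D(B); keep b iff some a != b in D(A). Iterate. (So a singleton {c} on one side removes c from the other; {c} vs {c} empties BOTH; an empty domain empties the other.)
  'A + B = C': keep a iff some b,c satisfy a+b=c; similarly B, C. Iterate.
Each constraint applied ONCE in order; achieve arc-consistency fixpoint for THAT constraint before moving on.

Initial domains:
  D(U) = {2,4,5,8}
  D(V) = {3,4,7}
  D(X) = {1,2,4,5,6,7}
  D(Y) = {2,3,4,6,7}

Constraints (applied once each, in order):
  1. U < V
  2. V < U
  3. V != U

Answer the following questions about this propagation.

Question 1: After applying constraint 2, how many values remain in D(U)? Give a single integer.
Constraint 1 (U < V) on D(U)={2,4,5,8} D(V)={3,4,7}: U {2,4,5,8}->{2,4,5}
Constraint 2 (V < U) on D(V)={3,4,7} D(U)={2,4,5}: V {3,4,7}->{3,4}; U {2,4,5}->{4,5}
So after constraint 2: D(U)={4,5}, size = 2

Answer: 2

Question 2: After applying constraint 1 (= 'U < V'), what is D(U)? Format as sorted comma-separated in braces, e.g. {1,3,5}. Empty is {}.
Answer: {2,4,5}

Derivation:
Constraint 1 (U < V) on D(U)={2,4,5,8} D(V)={3,4,7}: U {2,4,5,8}->{2,4,5}
So after constraint 1: D(U) = {2,4,5}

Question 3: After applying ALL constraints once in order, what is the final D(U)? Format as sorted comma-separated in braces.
Constraint 1 (U < V) on D(U)={2,4,5,8} D(V)={3,4,7}: U {2,4,5,8}->{2,4,5}
Constraint 2 (V < U) on D(V)={3,4,7} D(U)={2,4,5}: V {3,4,7}->{3,4}; U {2,4,5}->{4,5}
Constraint 3 (V != U) on D(V)={3,4} D(U)={4,5}: no change
So after all 3 constraints: D(U) = {4,5}

Answer: {4,5}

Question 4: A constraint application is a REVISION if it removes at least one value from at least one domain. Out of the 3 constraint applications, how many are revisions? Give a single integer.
Constraint 1 (U < V) on D(U)={2,4,5,8} D(V)={3,4,7}: U {2,4,5,8}->{2,4,5} => REVISION
Constraint 2 (V < U) on D(V)={3,4,7} D(U)={2,4,5}: V {3,4,7}->{3,4}; U {2,4,5}->{4,5} => REVISION
Constraint 3 (V != U) on D(V)={3,4} D(U)={4,5}: no change => not a revision
Total revisions = 2

Answer: 2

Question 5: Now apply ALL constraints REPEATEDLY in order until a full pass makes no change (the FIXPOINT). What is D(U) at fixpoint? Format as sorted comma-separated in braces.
Answer: {}

Derivation:
pass 0 (initial): D(U)={2,4,5,8}
pass 1: U {2,4,5,8}->{4,5}; V {3,4,7}->{3,4}
pass 2: U {4,5}->{}; V {3,4}->{}
pass 3: no change
Fixpoint after 3 passes: D(U) = {}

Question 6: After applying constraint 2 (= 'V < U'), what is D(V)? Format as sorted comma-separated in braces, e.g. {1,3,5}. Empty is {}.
Constraint 1 (U < V) on D(U)={2,4,5,8} D(V)={3,4,7}: U {2,4,5,8}->{2,4,5}
Constraint 2 (V < U) on D(V)={3,4,7} D(U)={2,4,5}: V {3,4,7}->{3,4}; U {2,4,5}->{4,5}
So after constraint 2: D(V) = {3,4}

Answer: {3,4}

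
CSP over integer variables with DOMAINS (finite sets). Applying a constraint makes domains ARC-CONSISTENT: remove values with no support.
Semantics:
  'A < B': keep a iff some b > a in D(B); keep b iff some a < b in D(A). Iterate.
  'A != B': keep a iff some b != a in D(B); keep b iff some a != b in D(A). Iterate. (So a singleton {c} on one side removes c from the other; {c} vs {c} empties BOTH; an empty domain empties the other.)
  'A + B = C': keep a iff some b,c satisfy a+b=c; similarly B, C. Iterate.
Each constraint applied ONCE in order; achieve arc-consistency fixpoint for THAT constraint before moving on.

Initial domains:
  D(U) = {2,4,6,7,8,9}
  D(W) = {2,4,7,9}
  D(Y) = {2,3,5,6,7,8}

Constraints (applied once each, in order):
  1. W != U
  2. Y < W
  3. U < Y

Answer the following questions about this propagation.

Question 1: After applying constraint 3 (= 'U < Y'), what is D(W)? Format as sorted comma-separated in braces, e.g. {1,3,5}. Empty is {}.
Constraint 1 (W != U) on D(W)={2,4,7,9} D(U)={2,4,6,7,8,9}: no change
Constraint 2 (Y < W) on D(Y)={2,3,5,6,7,8} D(W)={2,4,7,9}: W {2,4,7,9}->{4,7,9}
Constraint 3 (U < Y) on D(U)={2,4,6,7,8,9} D(Y)={2,3,5,6,7,8}: U {2,4,6,7,8,9}->{2,4,6,7}; Y {2,3,5,6,7,8}->{3,5,6,7,8}
So after constraint 3: D(W) = {4,7,9}

Answer: {4,7,9}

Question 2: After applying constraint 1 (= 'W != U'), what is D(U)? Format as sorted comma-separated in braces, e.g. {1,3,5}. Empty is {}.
Constraint 1 (W != U) on D(W)={2,4,7,9} D(U)={2,4,6,7,8,9}: no change
So after constraint 1: D(U) = {2,4,6,7,8,9}

Answer: {2,4,6,7,8,9}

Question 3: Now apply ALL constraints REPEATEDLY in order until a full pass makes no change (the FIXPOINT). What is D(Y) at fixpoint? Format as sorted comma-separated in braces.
Answer: {3,5,6,7,8}

Derivation:
pass 0 (initial): D(Y)={2,3,5,6,7,8}
pass 1: U {2,4,6,7,8,9}->{2,4,6,7}; W {2,4,7,9}->{4,7,9}; Y {2,3,5,6,7,8}->{3,5,6,7,8}
pass 2: no change
Fixpoint after 2 passes: D(Y) = {3,5,6,7,8}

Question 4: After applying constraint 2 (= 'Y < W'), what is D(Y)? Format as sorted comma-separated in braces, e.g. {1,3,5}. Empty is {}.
Constraint 1 (W != U) on D(W)={2,4,7,9} D(U)={2,4,6,7,8,9}: no change
Constraint 2 (Y < W) on D(Y)={2,3,5,6,7,8} D(W)={2,4,7,9}: W {2,4,7,9}->{4,7,9}
So after constraint 2: D(Y) = {2,3,5,6,7,8}

Answer: {2,3,5,6,7,8}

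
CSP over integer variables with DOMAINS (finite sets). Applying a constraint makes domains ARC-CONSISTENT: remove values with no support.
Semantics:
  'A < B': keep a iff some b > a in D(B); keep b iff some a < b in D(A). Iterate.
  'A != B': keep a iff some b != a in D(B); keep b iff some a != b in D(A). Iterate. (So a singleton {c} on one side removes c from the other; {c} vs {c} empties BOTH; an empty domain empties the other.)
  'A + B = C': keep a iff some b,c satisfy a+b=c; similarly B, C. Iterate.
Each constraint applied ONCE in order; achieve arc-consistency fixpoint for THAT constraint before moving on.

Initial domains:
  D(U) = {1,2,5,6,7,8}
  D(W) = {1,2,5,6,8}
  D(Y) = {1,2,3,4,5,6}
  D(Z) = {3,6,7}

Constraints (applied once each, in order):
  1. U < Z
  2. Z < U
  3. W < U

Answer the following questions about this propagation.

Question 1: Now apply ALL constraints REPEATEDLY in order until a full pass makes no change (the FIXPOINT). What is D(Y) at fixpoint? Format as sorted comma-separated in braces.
pass 0 (initial): D(Y)={1,2,3,4,5,6}
pass 1: U {1,2,5,6,7,8}->{5,6}; W {1,2,5,6,8}->{1,2,5}; Z {3,6,7}->{3}
pass 2: U {5,6}->{}; W {1,2,5}->{}; Z {3}->{}
pass 3: no change
Fixpoint after 3 passes: D(Y) = {1,2,3,4,5,6}

Answer: {1,2,3,4,5,6}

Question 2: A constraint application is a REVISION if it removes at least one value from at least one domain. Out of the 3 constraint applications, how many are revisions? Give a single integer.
Answer: 3

Derivation:
Constraint 1 (U < Z) on D(U)={1,2,5,6,7,8} D(Z)={3,6,7}: U {1,2,5,6,7,8}->{1,2,5,6} => REVISION
Constraint 2 (Z < U) on D(Z)={3,6,7} D(U)={1,2,5,6}: Z {3,6,7}->{3}; U {1,2,5,6}->{5,6} => REVISION
Constraint 3 (W < U) on D(W)={1,2,5,6,8} D(U)={5,6}: W {1,2,5,6,8}->{1,2,5} => REVISION
Total revisions = 3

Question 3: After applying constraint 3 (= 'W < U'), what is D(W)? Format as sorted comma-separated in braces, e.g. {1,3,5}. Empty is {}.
Answer: {1,2,5}

Derivation:
Constraint 1 (U < Z) on D(U)={1,2,5,6,7,8} D(Z)={3,6,7}: U {1,2,5,6,7,8}->{1,2,5,6}
Constraint 2 (Z < U) on D(Z)={3,6,7} D(U)={1,2,5,6}: Z {3,6,7}->{3}; U {1,2,5,6}->{5,6}
Constraint 3 (W < U) on D(W)={1,2,5,6,8} D(U)={5,6}: W {1,2,5,6,8}->{1,2,5}
So after constraint 3: D(W) = {1,2,5}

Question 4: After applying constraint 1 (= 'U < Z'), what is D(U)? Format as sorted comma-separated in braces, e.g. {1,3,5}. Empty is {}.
Answer: {1,2,5,6}

Derivation:
Constraint 1 (U < Z) on D(U)={1,2,5,6,7,8} D(Z)={3,6,7}: U {1,2,5,6,7,8}->{1,2,5,6}
So after constraint 1: D(U) = {1,2,5,6}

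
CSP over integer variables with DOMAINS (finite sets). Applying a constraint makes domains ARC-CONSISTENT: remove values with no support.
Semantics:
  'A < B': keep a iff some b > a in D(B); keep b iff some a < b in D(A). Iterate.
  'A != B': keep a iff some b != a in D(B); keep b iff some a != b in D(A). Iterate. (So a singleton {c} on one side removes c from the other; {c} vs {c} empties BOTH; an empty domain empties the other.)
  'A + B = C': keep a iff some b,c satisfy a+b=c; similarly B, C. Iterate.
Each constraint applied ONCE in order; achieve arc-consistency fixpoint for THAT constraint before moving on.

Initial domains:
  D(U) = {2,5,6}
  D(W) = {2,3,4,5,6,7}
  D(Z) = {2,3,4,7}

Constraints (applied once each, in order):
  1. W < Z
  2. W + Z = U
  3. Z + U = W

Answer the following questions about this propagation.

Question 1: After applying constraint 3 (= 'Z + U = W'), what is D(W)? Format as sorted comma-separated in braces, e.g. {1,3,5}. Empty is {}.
Answer: {}

Derivation:
Constraint 1 (W < Z) on D(W)={2,3,4,5,6,7} D(Z)={2,3,4,7}: W {2,3,4,5,6,7}->{2,3,4,5,6}; Z {2,3,4,7}->{3,4,7}
Constraint 2 (W + Z = U) on D(W)={2,3,4,5,6} D(Z)={3,4,7} D(U)={2,5,6}: W {2,3,4,5,6}->{2,3}; Z {3,4,7}->{3,4}; U {2,5,6}->{5,6}
Constraint 3 (Z + U = W) on D(Z)={3,4} D(U)={5,6} D(W)={2,3}: Z {3,4}->{}; U {5,6}->{}; W {2,3}->{}
So after constraint 3: D(W) = {}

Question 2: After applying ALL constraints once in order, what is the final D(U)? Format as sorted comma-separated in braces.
Answer: {}

Derivation:
Constraint 1 (W < Z) on D(W)={2,3,4,5,6,7} D(Z)={2,3,4,7}: W {2,3,4,5,6,7}->{2,3,4,5,6}; Z {2,3,4,7}->{3,4,7}
Constraint 2 (W + Z = U) on D(W)={2,3,4,5,6} D(Z)={3,4,7} D(U)={2,5,6}: W {2,3,4,5,6}->{2,3}; Z {3,4,7}->{3,4}; U {2,5,6}->{5,6}
Constraint 3 (Z + U = W) on D(Z)={3,4} D(U)={5,6} D(W)={2,3}: Z {3,4}->{}; U {5,6}->{}; W {2,3}->{}
So after all 3 constraints: D(U) = {}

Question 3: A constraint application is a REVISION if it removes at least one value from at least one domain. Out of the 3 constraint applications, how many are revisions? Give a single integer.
Answer: 3

Derivation:
Constraint 1 (W < Z) on D(W)={2,3,4,5,6,7} D(Z)={2,3,4,7}: W {2,3,4,5,6,7}->{2,3,4,5,6}; Z {2,3,4,7}->{3,4,7} => REVISION
Constraint 2 (W + Z = U) on D(W)={2,3,4,5,6} D(Z)={3,4,7} D(U)={2,5,6}: W {2,3,4,5,6}->{2,3}; Z {3,4,7}->{3,4}; U {2,5,6}->{5,6} => REVISION
Constraint 3 (Z + U = W) on D(Z)={3,4} D(U)={5,6} D(W)={2,3}: Z {3,4}->{}; U {5,6}->{}; W {2,3}->{} => REVISION
Total revisions = 3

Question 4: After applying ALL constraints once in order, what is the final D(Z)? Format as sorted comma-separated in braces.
Answer: {}

Derivation:
Constraint 1 (W < Z) on D(W)={2,3,4,5,6,7} D(Z)={2,3,4,7}: W {2,3,4,5,6,7}->{2,3,4,5,6}; Z {2,3,4,7}->{3,4,7}
Constraint 2 (W + Z = U) on D(W)={2,3,4,5,6} D(Z)={3,4,7} D(U)={2,5,6}: W {2,3,4,5,6}->{2,3}; Z {3,4,7}->{3,4}; U {2,5,6}->{5,6}
Constraint 3 (Z + U = W) on D(Z)={3,4} D(U)={5,6} D(W)={2,3}: Z {3,4}->{}; U {5,6}->{}; W {2,3}->{}
So after all 3 constraints: D(Z) = {}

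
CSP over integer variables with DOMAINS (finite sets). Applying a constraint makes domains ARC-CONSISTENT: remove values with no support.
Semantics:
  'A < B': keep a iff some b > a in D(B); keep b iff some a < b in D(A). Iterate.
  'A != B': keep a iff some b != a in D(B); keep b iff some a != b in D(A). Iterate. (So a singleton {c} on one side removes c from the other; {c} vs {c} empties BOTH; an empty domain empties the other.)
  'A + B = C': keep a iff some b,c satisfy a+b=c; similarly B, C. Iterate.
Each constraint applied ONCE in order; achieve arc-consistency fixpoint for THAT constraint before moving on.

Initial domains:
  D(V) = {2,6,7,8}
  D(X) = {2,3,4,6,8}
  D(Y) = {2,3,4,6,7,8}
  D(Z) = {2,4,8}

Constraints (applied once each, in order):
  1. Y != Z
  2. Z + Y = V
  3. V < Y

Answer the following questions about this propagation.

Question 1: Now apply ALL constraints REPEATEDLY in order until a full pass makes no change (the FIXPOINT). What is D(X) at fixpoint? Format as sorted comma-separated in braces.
pass 0 (initial): D(X)={2,3,4,6,8}
pass 1: V {2,6,7,8}->{}; Y {2,3,4,6,7,8}->{}; Z {2,4,8}->{2,4}
pass 2: Z {2,4}->{}
pass 3: no change
Fixpoint after 3 passes: D(X) = {2,3,4,6,8}

Answer: {2,3,4,6,8}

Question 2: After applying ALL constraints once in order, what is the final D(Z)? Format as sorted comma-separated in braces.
Answer: {2,4}

Derivation:
Constraint 1 (Y != Z) on D(Y)={2,3,4,6,7,8} D(Z)={2,4,8}: no change
Constraint 2 (Z + Y = V) on D(Z)={2,4,8} D(Y)={2,3,4,6,7,8} D(V)={2,6,7,8}: Z {2,4,8}->{2,4}; Y {2,3,4,6,7,8}->{2,3,4,6}; V {2,6,7,8}->{6,7,8}
Constraint 3 (V < Y) on D(V)={6,7,8} D(Y)={2,3,4,6}: V {6,7,8}->{}; Y {2,3,4,6}->{}
So after all 3 constraints: D(Z) = {2,4}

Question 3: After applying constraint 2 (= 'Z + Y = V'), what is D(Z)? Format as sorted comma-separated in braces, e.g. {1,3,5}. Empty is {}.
Answer: {2,4}

Derivation:
Constraint 1 (Y != Z) on D(Y)={2,3,4,6,7,8} D(Z)={2,4,8}: no change
Constraint 2 (Z + Y = V) on D(Z)={2,4,8} D(Y)={2,3,4,6,7,8} D(V)={2,6,7,8}: Z {2,4,8}->{2,4}; Y {2,3,4,6,7,8}->{2,3,4,6}; V {2,6,7,8}->{6,7,8}
So after constraint 2: D(Z) = {2,4}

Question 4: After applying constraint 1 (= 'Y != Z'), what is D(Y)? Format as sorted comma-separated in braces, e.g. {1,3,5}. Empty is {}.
Answer: {2,3,4,6,7,8}

Derivation:
Constraint 1 (Y != Z) on D(Y)={2,3,4,6,7,8} D(Z)={2,4,8}: no change
So after constraint 1: D(Y) = {2,3,4,6,7,8}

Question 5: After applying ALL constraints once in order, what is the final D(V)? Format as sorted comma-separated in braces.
Answer: {}

Derivation:
Constraint 1 (Y != Z) on D(Y)={2,3,4,6,7,8} D(Z)={2,4,8}: no change
Constraint 2 (Z + Y = V) on D(Z)={2,4,8} D(Y)={2,3,4,6,7,8} D(V)={2,6,7,8}: Z {2,4,8}->{2,4}; Y {2,3,4,6,7,8}->{2,3,4,6}; V {2,6,7,8}->{6,7,8}
Constraint 3 (V < Y) on D(V)={6,7,8} D(Y)={2,3,4,6}: V {6,7,8}->{}; Y {2,3,4,6}->{}
So after all 3 constraints: D(V) = {}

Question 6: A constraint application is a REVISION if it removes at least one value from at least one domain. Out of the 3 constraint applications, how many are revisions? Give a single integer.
Answer: 2

Derivation:
Constraint 1 (Y != Z) on D(Y)={2,3,4,6,7,8} D(Z)={2,4,8}: no change => not a revision
Constraint 2 (Z + Y = V) on D(Z)={2,4,8} D(Y)={2,3,4,6,7,8} D(V)={2,6,7,8}: Z {2,4,8}->{2,4}; Y {2,3,4,6,7,8}->{2,3,4,6}; V {2,6,7,8}->{6,7,8} => REVISION
Constraint 3 (V < Y) on D(V)={6,7,8} D(Y)={2,3,4,6}: V {6,7,8}->{}; Y {2,3,4,6}->{} => REVISION
Total revisions = 2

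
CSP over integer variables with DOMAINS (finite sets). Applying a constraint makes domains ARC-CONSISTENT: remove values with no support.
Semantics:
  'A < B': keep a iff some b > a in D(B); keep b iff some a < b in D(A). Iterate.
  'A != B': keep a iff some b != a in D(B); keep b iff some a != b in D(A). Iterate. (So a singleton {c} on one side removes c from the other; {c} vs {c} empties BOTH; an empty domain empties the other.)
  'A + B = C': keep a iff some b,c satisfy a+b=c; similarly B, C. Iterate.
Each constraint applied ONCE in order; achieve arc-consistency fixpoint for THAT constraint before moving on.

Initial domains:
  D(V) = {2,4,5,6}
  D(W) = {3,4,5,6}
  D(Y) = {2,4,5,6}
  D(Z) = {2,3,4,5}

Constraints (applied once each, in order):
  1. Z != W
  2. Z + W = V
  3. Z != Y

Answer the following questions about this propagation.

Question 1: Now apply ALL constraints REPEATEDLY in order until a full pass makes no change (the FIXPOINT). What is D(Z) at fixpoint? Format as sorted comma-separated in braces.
pass 0 (initial): D(Z)={2,3,4,5}
pass 1: V {2,4,5,6}->{5,6}; W {3,4,5,6}->{3,4}; Z {2,3,4,5}->{2,3}
pass 2: no change
Fixpoint after 2 passes: D(Z) = {2,3}

Answer: {2,3}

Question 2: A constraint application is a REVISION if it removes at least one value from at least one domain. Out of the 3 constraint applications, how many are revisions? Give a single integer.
Constraint 1 (Z != W) on D(Z)={2,3,4,5} D(W)={3,4,5,6}: no change => not a revision
Constraint 2 (Z + W = V) on D(Z)={2,3,4,5} D(W)={3,4,5,6} D(V)={2,4,5,6}: Z {2,3,4,5}->{2,3}; W {3,4,5,6}->{3,4}; V {2,4,5,6}->{5,6} => REVISION
Constraint 3 (Z != Y) on D(Z)={2,3} D(Y)={2,4,5,6}: no change => not a revision
Total revisions = 1

Answer: 1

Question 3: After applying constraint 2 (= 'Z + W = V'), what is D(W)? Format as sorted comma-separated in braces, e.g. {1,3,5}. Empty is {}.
Answer: {3,4}

Derivation:
Constraint 1 (Z != W) on D(Z)={2,3,4,5} D(W)={3,4,5,6}: no change
Constraint 2 (Z + W = V) on D(Z)={2,3,4,5} D(W)={3,4,5,6} D(V)={2,4,5,6}: Z {2,3,4,5}->{2,3}; W {3,4,5,6}->{3,4}; V {2,4,5,6}->{5,6}
So after constraint 2: D(W) = {3,4}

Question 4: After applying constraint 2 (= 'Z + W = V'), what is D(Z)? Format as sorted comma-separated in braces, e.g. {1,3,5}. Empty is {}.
Constraint 1 (Z != W) on D(Z)={2,3,4,5} D(W)={3,4,5,6}: no change
Constraint 2 (Z + W = V) on D(Z)={2,3,4,5} D(W)={3,4,5,6} D(V)={2,4,5,6}: Z {2,3,4,5}->{2,3}; W {3,4,5,6}->{3,4}; V {2,4,5,6}->{5,6}
So after constraint 2: D(Z) = {2,3}

Answer: {2,3}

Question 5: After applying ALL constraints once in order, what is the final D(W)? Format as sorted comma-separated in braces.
Constraint 1 (Z != W) on D(Z)={2,3,4,5} D(W)={3,4,5,6}: no change
Constraint 2 (Z + W = V) on D(Z)={2,3,4,5} D(W)={3,4,5,6} D(V)={2,4,5,6}: Z {2,3,4,5}->{2,3}; W {3,4,5,6}->{3,4}; V {2,4,5,6}->{5,6}
Constraint 3 (Z != Y) on D(Z)={2,3} D(Y)={2,4,5,6}: no change
So after all 3 constraints: D(W) = {3,4}

Answer: {3,4}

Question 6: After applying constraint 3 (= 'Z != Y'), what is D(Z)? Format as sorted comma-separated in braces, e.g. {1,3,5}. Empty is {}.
Answer: {2,3}

Derivation:
Constraint 1 (Z != W) on D(Z)={2,3,4,5} D(W)={3,4,5,6}: no change
Constraint 2 (Z + W = V) on D(Z)={2,3,4,5} D(W)={3,4,5,6} D(V)={2,4,5,6}: Z {2,3,4,5}->{2,3}; W {3,4,5,6}->{3,4}; V {2,4,5,6}->{5,6}
Constraint 3 (Z != Y) on D(Z)={2,3} D(Y)={2,4,5,6}: no change
So after constraint 3: D(Z) = {2,3}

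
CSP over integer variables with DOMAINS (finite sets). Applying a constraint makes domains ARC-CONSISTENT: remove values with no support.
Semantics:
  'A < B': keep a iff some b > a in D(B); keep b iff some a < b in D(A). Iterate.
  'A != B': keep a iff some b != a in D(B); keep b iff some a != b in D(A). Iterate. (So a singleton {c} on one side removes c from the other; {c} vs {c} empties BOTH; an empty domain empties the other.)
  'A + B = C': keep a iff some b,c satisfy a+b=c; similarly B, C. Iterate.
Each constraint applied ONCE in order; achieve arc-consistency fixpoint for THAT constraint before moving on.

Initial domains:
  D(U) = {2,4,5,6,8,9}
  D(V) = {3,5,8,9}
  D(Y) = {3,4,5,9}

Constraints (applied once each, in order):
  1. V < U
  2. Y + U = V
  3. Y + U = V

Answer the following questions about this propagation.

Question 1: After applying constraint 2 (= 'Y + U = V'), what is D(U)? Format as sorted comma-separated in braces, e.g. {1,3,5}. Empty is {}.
Constraint 1 (V < U) on D(V)={3,5,8,9} D(U)={2,4,5,6,8,9}: V {3,5,8,9}->{3,5,8}; U {2,4,5,6,8,9}->{4,5,6,8,9}
Constraint 2 (Y + U = V) on D(Y)={3,4,5,9} D(U)={4,5,6,8,9} D(V)={3,5,8}: Y {3,4,5,9}->{3,4}; U {4,5,6,8,9}->{4,5}; V {3,5,8}->{8}
So after constraint 2: D(U) = {4,5}

Answer: {4,5}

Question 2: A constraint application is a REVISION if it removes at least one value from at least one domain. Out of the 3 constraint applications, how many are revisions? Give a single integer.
Answer: 2

Derivation:
Constraint 1 (V < U) on D(V)={3,5,8,9} D(U)={2,4,5,6,8,9}: V {3,5,8,9}->{3,5,8}; U {2,4,5,6,8,9}->{4,5,6,8,9} => REVISION
Constraint 2 (Y + U = V) on D(Y)={3,4,5,9} D(U)={4,5,6,8,9} D(V)={3,5,8}: Y {3,4,5,9}->{3,4}; U {4,5,6,8,9}->{4,5}; V {3,5,8}->{8} => REVISION
Constraint 3 (Y + U = V) on D(Y)={3,4} D(U)={4,5} D(V)={8}: no change => not a revision
Total revisions = 2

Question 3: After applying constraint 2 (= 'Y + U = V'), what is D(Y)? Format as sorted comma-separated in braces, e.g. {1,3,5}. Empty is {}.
Answer: {3,4}

Derivation:
Constraint 1 (V < U) on D(V)={3,5,8,9} D(U)={2,4,5,6,8,9}: V {3,5,8,9}->{3,5,8}; U {2,4,5,6,8,9}->{4,5,6,8,9}
Constraint 2 (Y + U = V) on D(Y)={3,4,5,9} D(U)={4,5,6,8,9} D(V)={3,5,8}: Y {3,4,5,9}->{3,4}; U {4,5,6,8,9}->{4,5}; V {3,5,8}->{8}
So after constraint 2: D(Y) = {3,4}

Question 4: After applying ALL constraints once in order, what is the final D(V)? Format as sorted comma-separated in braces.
Constraint 1 (V < U) on D(V)={3,5,8,9} D(U)={2,4,5,6,8,9}: V {3,5,8,9}->{3,5,8}; U {2,4,5,6,8,9}->{4,5,6,8,9}
Constraint 2 (Y + U = V) on D(Y)={3,4,5,9} D(U)={4,5,6,8,9} D(V)={3,5,8}: Y {3,4,5,9}->{3,4}; U {4,5,6,8,9}->{4,5}; V {3,5,8}->{8}
Constraint 3 (Y + U = V) on D(Y)={3,4} D(U)={4,5} D(V)={8}: no change
So after all 3 constraints: D(V) = {8}

Answer: {8}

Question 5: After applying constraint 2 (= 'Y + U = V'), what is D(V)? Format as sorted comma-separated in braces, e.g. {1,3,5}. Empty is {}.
Constraint 1 (V < U) on D(V)={3,5,8,9} D(U)={2,4,5,6,8,9}: V {3,5,8,9}->{3,5,8}; U {2,4,5,6,8,9}->{4,5,6,8,9}
Constraint 2 (Y + U = V) on D(Y)={3,4,5,9} D(U)={4,5,6,8,9} D(V)={3,5,8}: Y {3,4,5,9}->{3,4}; U {4,5,6,8,9}->{4,5}; V {3,5,8}->{8}
So after constraint 2: D(V) = {8}

Answer: {8}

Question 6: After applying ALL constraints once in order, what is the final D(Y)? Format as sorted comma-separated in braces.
Answer: {3,4}

Derivation:
Constraint 1 (V < U) on D(V)={3,5,8,9} D(U)={2,4,5,6,8,9}: V {3,5,8,9}->{3,5,8}; U {2,4,5,6,8,9}->{4,5,6,8,9}
Constraint 2 (Y + U = V) on D(Y)={3,4,5,9} D(U)={4,5,6,8,9} D(V)={3,5,8}: Y {3,4,5,9}->{3,4}; U {4,5,6,8,9}->{4,5}; V {3,5,8}->{8}
Constraint 3 (Y + U = V) on D(Y)={3,4} D(U)={4,5} D(V)={8}: no change
So after all 3 constraints: D(Y) = {3,4}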